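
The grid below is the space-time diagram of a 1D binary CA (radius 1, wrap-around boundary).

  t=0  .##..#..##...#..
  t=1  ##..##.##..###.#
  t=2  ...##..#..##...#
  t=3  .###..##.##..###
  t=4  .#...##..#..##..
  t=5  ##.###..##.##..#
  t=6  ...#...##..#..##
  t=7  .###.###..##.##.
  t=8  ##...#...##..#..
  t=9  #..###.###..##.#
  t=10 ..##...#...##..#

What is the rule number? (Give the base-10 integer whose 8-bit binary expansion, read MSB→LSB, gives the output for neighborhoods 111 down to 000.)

  ### -> .   bit 7 = 0  t=1,i=0
  ##. -> .   bit 6 = 0  t=0,i=2
  #.# -> .   bit 5 = 0  t=1,i=6
  #.. -> .   bit 4 = 0  t=0,i=3
  .## -> #   bit 3 = 1  t=0,i=1
  .#. -> #   bit 2 = 1  t=0,i=5
  ..# -> #   bit 1 = 1  t=0,i=0
  ... -> #   bit 0 = 1  t=0,i=11
  bits 00001111 = 15

15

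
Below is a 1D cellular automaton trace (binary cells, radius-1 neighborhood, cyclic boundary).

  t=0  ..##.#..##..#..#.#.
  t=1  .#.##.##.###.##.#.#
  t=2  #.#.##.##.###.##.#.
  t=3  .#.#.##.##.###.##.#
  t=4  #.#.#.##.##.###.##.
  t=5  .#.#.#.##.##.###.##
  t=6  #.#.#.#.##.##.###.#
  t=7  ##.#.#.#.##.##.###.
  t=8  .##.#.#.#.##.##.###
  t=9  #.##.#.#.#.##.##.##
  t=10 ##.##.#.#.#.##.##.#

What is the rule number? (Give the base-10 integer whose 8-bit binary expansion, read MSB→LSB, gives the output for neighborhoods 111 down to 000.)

242

  nb ###: next=#  (t=1,i=10, bit7=1)
  nb ##.: next=#  (t=0,i=3, bit6=1)
  nb #.#: next=#  (t=0,i=4, bit5=1)
  nb #..: next=#  (t=0,i=6, bit4=1)
  nb .##: next=.  (t=0,i=2, bit3=0)
  nb .#.: next=.  (t=0,i=5, bit2=0)
  nb ..#: next=#  (t=0,i=1, bit1=1)
  nb ...: next=.  (t=0,i=0, bit0=0)
  bits 11110010 = 242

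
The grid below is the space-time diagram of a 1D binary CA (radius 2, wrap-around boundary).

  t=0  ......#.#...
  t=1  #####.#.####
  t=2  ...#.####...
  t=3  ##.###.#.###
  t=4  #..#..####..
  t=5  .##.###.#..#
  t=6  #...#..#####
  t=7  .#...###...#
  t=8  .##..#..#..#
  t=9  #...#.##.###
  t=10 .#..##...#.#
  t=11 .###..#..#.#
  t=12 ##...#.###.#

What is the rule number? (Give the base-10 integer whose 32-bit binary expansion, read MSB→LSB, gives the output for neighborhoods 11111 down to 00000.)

  [31] ##### => .  t=1,i=0
  [30] ####. => #  t=1,i=3
  [29] ###.# => .  t=1,i=4
  [28] ###.. => .  t=2,i=8
  [27] ##.## => .  t=3,i=2
  [26] ##.#. => #  t=1,i=5
  [25] ##..# => .  t=4,i=10
  [24] ##... => #  t=2,i=9
  [23] #.### => #  t=1,i=8
  [22] #.##. => .  t=5,i=1
  [21] #.#.# => #  t=1,i=6
  [20] #.#.. => #  t=0,i=8
  [19] #..## => #  t=4,i=5
  [18] #..#. => #  t=4,i=2
  [17] #...# => .  t=6,i=2
  [16] #.... => #  t=0,i=10
  [15] .#### => .  t=1,i=9
  [14] .###. => .  t=3,i=4
  [13] .##.# => .  t=5,i=2
  [12] .##.. => .  t=8,i=2
  [11] .#.## => #  t=1,i=7
  [10] .#.#. => .  t=0,i=7
  [9] .#..# => #  t=4,i=1
  [8] .#... => #  t=0,i=9
  [7] ..### => #  t=4,i=6
  [6] ..##. => .  t=10,i=4
  [5] ..#.# => #  t=0,i=6
  [4] ..#.. => .  t=4,i=0
  [3] ...## => .  t=7,i=4
  [2] ...#. => .  t=0,i=5
  [1] ....# => #  t=0,i=4
  [0] ..... => #  t=0,i=0
  bits 01000101101111010000101110100011 = 1170017187

1170017187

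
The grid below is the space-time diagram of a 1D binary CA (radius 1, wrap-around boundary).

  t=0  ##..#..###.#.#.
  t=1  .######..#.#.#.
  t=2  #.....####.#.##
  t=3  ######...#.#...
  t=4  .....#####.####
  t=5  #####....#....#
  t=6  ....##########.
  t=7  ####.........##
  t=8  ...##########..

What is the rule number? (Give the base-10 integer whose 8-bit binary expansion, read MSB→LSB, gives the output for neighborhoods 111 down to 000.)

87

  [7] ### => .  t=0,i=8
  [6] ##. => #  t=0,i=1
  [5] #.# => .  t=0,i=10
  [4] #.. => #  t=0,i=2
  [3] .## => .  t=0,i=0
  [2] .#. => #  t=0,i=4
  [1] ..# => #  t=0,i=3
  [0] ... => #  t=2,i=2
  bits 01010111 = 87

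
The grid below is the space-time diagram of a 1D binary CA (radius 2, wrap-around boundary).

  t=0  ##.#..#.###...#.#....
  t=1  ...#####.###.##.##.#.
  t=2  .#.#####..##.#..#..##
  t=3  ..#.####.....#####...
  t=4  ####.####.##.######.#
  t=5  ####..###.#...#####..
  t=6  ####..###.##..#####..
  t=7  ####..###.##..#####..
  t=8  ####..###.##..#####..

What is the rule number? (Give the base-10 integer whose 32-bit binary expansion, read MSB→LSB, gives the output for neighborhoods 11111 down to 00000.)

  ##### -> #   bit 31 = 1  t=1,i=5
  ####. -> #   bit 30 = 1  t=1,i=6
  ###.# -> #   bit 29 = 1  t=1,i=7
  ###.. -> #   bit 28 = 1  t=0,i=10
  ##.## -> .   bit 27 = 0  t=1,i=8
  ##.#. -> .   bit 26 = 0  t=0,i=2
  ##..# -> .   bit 25 = 0  t=2,i=8
  ##... -> #   bit 24 = 1  t=0,i=11
  #.### -> .   bit 23 = 0  t=0,i=8
  #.##. -> #   bit 22 = 1  t=1,i=13
  #.#.# -> .   bit 21 = 0  t=2,i=1
  #.#.. -> #   bit 20 = 1  t=0,i=3
  #..## -> .   bit 19 = 0  t=2,i=9
  #..#. -> #   bit 18 = 1  t=0,i=5
  #...# -> .   bit 17 = 0  t=0,i=12
  #.... -> .   bit 16 = 0  t=0,i=18
  .#### -> #   bit 15 = 1  t=1,i=4
  .###. -> #   bit 14 = 1  t=0,i=9
  .##.# -> .   bit 13 = 0  t=0,i=1
  .##.. -> #   bit 12 = 1  t=6,i=11
  .#.## -> #   bit 11 = 1  t=0,i=7
  .#.#. -> .   bit 10 = 0  t=0,i=15
  .#..# -> #   bit 9 = 1  t=0,i=4
  .#... -> #   bit 8 = 1  t=0,i=17
  ..### -> #   bit 7 = 1  t=1,i=3
  ..##. -> .   bit 6 = 0  t=0,i=0
  ..#.# -> #   bit 5 = 1  t=0,i=6
  ..#.. -> #   bit 4 = 1  t=2,i=16
  ...## -> .   bit 3 = 0  t=0,i=20
  ...#. -> #   bit 2 = 1  t=0,i=13
  ....# -> #   bit 1 = 1  t=0,i=19
  ..... -> #   bit 0 = 1  t=3,i=10
  bits 11110001010101001101101110110111 = 4048870327

4048870327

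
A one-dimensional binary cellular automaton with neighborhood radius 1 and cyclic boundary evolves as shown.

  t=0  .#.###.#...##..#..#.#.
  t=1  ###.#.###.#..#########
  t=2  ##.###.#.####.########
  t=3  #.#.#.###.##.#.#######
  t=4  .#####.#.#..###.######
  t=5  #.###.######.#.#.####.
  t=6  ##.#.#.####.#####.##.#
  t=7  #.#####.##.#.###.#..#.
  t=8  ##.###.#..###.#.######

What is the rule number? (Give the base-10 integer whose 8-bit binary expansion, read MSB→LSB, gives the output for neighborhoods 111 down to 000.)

  [7] ### => #  t=0,i=4
  [6] ##. => .  t=0,i=5
  [5] #.# => #  t=0,i=2
  [4] #.. => #  t=0,i=8
  [3] .## => .  t=0,i=3
  [2] .#. => #  t=0,i=1
  [1] ..# => #  t=0,i=0
  [0] ... => .  t=0,i=9
  bits 10110110 = 182

182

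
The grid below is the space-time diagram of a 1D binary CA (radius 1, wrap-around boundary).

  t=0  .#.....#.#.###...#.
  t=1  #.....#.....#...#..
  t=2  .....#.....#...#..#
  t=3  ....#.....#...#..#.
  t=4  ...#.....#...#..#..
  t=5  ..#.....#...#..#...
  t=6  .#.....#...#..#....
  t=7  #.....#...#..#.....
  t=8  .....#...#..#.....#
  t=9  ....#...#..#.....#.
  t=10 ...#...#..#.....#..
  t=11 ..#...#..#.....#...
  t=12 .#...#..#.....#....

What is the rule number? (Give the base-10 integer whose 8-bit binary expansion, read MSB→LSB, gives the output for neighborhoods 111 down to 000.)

130

  [7] ### => #  t=0,i=12
  [6] ##. => .  t=0,i=13
  [5] #.# => .  t=0,i=8
  [4] #.. => .  t=0,i=2
  [3] .## => .  t=0,i=11
  [2] .#. => .  t=0,i=1
  [1] ..# => #  t=0,i=0
  [0] ... => .  t=0,i=3
  bits 10000010 = 130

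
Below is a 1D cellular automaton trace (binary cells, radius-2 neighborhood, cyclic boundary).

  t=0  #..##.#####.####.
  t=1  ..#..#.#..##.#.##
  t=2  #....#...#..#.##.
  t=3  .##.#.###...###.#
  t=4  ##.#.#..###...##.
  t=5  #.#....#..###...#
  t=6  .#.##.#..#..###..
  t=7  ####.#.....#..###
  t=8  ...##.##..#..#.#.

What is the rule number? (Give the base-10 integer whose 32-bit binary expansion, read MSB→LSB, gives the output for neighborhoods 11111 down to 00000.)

  nb #####: next=.  (t=0,i=8, bit31=0)
  nb ####.: next=.  (t=0,i=9, bit30=0)
  nb ###.#: next=#  (t=0,i=10, bit29=1)
  nb ###..: next=#  (t=3,i=8, bit28=1)
  nb ##.##: next=#  (t=0,i=5, bit27=1)
  nb ##.#.: next=#  (t=0,i=16, bit26=1)
  nb ##..#: next=#  (t=1,i=0, bit25=1)
  nb ##...: next=#  (t=3,i=9, bit24=1)
  nb #.###: next=.  (t=0,i=6, bit23=0)
  nb #.##.: next=#  (t=1,i=15, bit22=1)
  nb #.#.#: next=.  (t=1,i=13, bit21=0)
  nb #.#..: next=.  (t=0,i=0, bit20=0)
  nb #..##: next=#  (t=0,i=2, bit19=1)
  nb #..#.: next=.  (t=1,i=1, bit18=0)
  nb #...#: next=#  (t=2,i=7, bit17=1)
  nb #....: next=#  (t=2,i=2, bit16=1)
  nb .####: next=#  (t=0,i=7, bit15=1)
  nb .###.: next=.  (t=3,i=7, bit14=0)
  nb .##.#: next=.  (t=0,i=4, bit13=0)
  nb .##..: next=.  (t=1,i=16, bit12=0)
  nb .#.##: next=#  (t=1,i=14, bit11=1)
  nb .#.#.: next=.  (t=1,i=6, bit10=0)
  nb .#..#: next=.  (t=0,i=1, bit9=0)
  nb .#...: next=#  (t=2,i=1, bit8=1)
  nb ..###: next=.  (t=3,i=12, bit7=0)
  nb ..##.: next=.  (t=0,i=3, bit6=0)
  nb ..#.#: next=#  (t=1,i=5, bit5=1)
  nb ..#..: next=.  (t=1,i=2, bit4=0)
  nb ...##: next=.  (t=3,i=11, bit3=0)
  nb ...#.: next=#  (t=2,i=4, bit2=1)
  nb ....#: next=.  (t=2,i=3, bit1=0)
  nb .....: next=.  (t=7,i=8, bit0=0)
  bits 00111111010010111000100100100100 = 1061914916

1061914916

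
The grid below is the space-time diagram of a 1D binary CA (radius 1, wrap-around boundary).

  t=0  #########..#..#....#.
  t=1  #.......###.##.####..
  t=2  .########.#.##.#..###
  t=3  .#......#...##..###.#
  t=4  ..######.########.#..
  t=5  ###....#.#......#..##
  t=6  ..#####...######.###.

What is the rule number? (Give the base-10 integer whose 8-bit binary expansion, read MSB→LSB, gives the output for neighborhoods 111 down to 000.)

  ###|.  b7=0 t=0,i=1
  ##.|#  b6=1 t=0,i=8
  #.#|.  b5=0 t=0,i=20
  #..|#  b4=1 t=0,i=9
  .##|#  b3=1 t=0,i=0
  .#.|.  b2=0 t=0,i=11
  ..#|#  b1=1 t=0,i=10
  ...|#  b0=1 t=0,i=16
  bits 01011011 = 91

91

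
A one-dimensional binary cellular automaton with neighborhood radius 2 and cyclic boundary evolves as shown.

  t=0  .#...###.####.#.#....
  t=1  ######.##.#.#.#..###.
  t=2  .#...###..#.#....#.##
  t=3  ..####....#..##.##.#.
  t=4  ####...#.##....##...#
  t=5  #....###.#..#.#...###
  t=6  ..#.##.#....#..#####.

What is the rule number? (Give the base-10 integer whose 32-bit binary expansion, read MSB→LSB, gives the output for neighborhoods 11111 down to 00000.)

  #####|.  b31=0 t=1,i=2
  ####.|.  b30=0 t=0,i=11
  ###.#|#  b29=1 t=0,i=7
  ###..|.  b28=0 t=2,i=7
  ##.##|#  b27=1 t=0,i=8
  ##.#.|.  b26=0 t=0,i=13
  ##..#|.  b25=0 t=2,i=8
  ##...|.  b24=0 t=3,i=6
  #.###|.  b23=0 t=0,i=9
  #.##.|#  b22=1 t=1,i=7
  #.#.#|#  b21=1 t=0,i=14
  #.#..|.  b20=0 t=0,i=16
  #..##|.  b19=0 t=1,i=16
  #..#.|.  b18=0 t=2,i=9
  #...#|#  b17=1 t=0,i=3
  #....|#  b16=1 t=0,i=18
  .####|#  b15=1 t=0,i=10
  .###.|.  b14=0 t=0,i=6
  .##.#|.  b13=0 t=1,i=8
  .##..|.  b12=0 t=4,i=10
  .#.##|.  b11=0 t=2,i=18
  .#.#.|.  b10=0 t=0,i=15
  .#..#|.  b9=0 t=1,i=15
  .#...|#  b8=1 t=0,i=2
  ..###|#  b7=1 t=0,i=5
  ..##.|.  b6=0 t=3,i=13
  ..#.#|#  b5=1 t=2,i=10
  ..#..|#  b4=1 t=0,i=1
  ...##|#  b3=1 t=0,i=4
  ...#.|#  b2=1 t=0,i=0
  ....#|.  b1=0 t=0,i=20
  .....|#  b0=1 t=0,i=19
  bits 00101000011000111000000110111101 = 677609917

677609917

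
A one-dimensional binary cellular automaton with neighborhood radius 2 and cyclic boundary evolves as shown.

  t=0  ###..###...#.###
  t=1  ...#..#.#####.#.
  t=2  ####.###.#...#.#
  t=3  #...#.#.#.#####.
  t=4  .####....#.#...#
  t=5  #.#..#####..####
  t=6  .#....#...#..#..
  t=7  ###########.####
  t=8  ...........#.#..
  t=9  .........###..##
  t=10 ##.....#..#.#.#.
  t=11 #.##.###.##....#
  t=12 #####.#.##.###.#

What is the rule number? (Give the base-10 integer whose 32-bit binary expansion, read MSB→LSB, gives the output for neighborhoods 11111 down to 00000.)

  nb #####: next=.  (t=0,i=0, bit31=0)
  nb ####.: next=.  (t=0,i=1, bit30=0)
  nb ###.#: next=.  (t=1,i=12, bit29=0)
  nb ###..: next=.  (t=0,i=2, bit28=0)
  nb ##.##: next=#  (t=2,i=4, bit27=1)
  nb ##.#.: next=#  (t=1,i=13, bit26=1)
  nb ##..#: next=#  (t=0,i=3, bit25=1)
  nb ##...: next=#  (t=0,i=8, bit24=1)
  nb #.###: next=.  (t=0,i=13, bit23=0)
  nb #.##.: next=#  (t=10,i=0, bit22=1)
  nb #.#.#: next=.  (t=3,i=6, bit21=0)
  nb #.#..: next=.  (t=1,i=14, bit20=0)
  nb #..##: next=.  (t=0,i=4, bit19=0)
  nb #..#.: next=#  (t=1,i=5, bit18=1)
  nb #...#: next=#  (t=0,i=9, bit17=1)
  nb #....: next=#  (t=1,i=0, bit16=1)
  nb .####: next=#  (t=0,i=14, bit15=1)
  nb .###.: next=#  (t=0,i=6, bit14=1)
  nb .##.#: next=#  (t=11,i=0, bit13=1)
  nb .##..: next=.  (t=9,i=15, bit12=0)
  nb .#.##: next=#  (t=0,i=12, bit11=1)
  nb .#.#.: next=.  (t=3,i=5, bit10=0)
  nb .#..#: next=.  (t=1,i=4, bit9=0)
  nb .#...: next=#  (t=1,i=15, bit8=1)
  nb ..###: next=.  (t=0,i=5, bit7=0)
  nb ..##.: next=#  (t=9,i=14, bit6=1)
  nb ..#.#: next=#  (t=0,i=11, bit5=1)
  nb ..#..: next=#  (t=1,i=3, bit4=1)
  nb ...##: next=.  (t=9,i=8, bit3=0)
  nb ...#.: next=#  (t=0,i=10, bit2=1)
  nb ....#: next=#  (t=1,i=1, bit1=1)
  nb .....: next=.  (t=8,i=0, bit0=0)
  bits 00001111010001111110100101110110 = 256371062

256371062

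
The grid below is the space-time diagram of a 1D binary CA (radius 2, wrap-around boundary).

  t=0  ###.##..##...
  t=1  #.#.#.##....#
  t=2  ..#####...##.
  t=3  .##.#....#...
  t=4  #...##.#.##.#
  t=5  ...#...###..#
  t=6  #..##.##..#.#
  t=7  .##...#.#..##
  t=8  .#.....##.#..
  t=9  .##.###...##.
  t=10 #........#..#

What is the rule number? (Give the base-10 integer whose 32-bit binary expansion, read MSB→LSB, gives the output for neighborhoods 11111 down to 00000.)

  [31] ##### => #  t=2,i=4
  [30] ####. => .  t=2,i=5
  [29] ###.# => #  t=0,i=2
  [28] ###.. => .  t=2,i=6
  [27] ##.## => .  t=0,i=3
  [26] ##.#. => .  t=1,i=1
  [25] ##..# => #  t=0,i=6
  [24] ##... => .  t=0,i=10
  [23] #.### => .  t=9,i=4
  [22] #.##. => #  t=0,i=4
  [21] #.#.# => #  t=1,i=2
  [20] #.#.. => #  t=3,i=4
  [19] #..## => #  t=0,i=7
  [18] #..#. => .  t=5,i=11
  [17] #...# => .  t=0,i=11
  [16] #.... => .  t=1,i=9
  [15] .#### => .  t=2,i=3
  [14] .###. => .  t=0,i=1
  [13] .##.# => .  t=1,i=0
  [12] .##.. => .  t=0,i=5
  [11] .#.## => #  t=1,i=5
  [10] .#.#. => #  t=1,i=3
  [9] .#..# => .  t=7,i=9
  [8] .#... => #  t=3,i=5
  [7] ..### => #  t=0,i=0
  [6] ..##. => .  t=0,i=8
  [5] ..#.# => .  t=6,i=10
  [4] ..#.. => #  t=3,i=9
  [3] ...## => #  t=0,i=12
  [2] ...#. => .  t=3,i=8
  [1] ....# => #  t=1,i=10
  [0] ..... => #  t=8,i=4
  bits 10100010011110000000110110011011 = 2725776795

2725776795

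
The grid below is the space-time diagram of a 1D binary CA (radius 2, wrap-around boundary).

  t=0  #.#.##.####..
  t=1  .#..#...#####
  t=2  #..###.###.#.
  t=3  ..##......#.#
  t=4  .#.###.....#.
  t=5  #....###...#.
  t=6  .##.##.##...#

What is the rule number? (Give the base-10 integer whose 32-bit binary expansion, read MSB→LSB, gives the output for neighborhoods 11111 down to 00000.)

1464702360

  nb #####: next=.  (t=1,i=10, bit31=0)
  nb ####.: next=#  (t=0,i=9, bit30=1)
  nb ###.#: next=.  (t=1,i=12, bit29=0)
  nb ###..: next=#  (t=0,i=10, bit28=1)
  nb ##.##: next=.  (t=0,i=6, bit27=0)
  nb ##.#.: next=#  (t=1,i=0, bit26=1)
  nb ##..#: next=#  (t=0,i=11, bit25=1)
  nb ##...: next=#  (t=3,i=4, bit24=1)
  nb #.###: next=.  (t=0,i=7, bit23=0)
  nb #.##.: next=#  (t=0,i=4, bit22=1)
  nb #.#.#: next=.  (t=0,i=2, bit21=0)
  nb #.#..: next=.  (t=1,i=1, bit20=0)
  nb #..##: next=#  (t=2,i=2, bit19=1)
  nb #..#.: next=#  (t=0,i=12, bit18=1)
  nb #...#: next=.  (t=1,i=6, bit17=0)
  nb #....: next=#  (t=3,i=5, bit16=1)
  nb .####: next=#  (t=0,i=8, bit15=1)
  nb .###.: next=.  (t=2,i=4, bit14=0)
  nb .##.#: next=.  (t=0,i=5, bit13=0)
  nb .##..: next=#  (t=3,i=3, bit12=1)
  nb .#.##: next=.  (t=0,i=3, bit11=0)
  nb .#.#.: next=#  (t=0,i=1, bit10=1)
  nb .#..#: next=.  (t=1,i=2, bit9=0)
  nb .#...: next=#  (t=1,i=5, bit8=1)
  nb ..###: next=#  (t=1,i=8, bit7=1)
  nb ..##.: next=.  (t=3,i=2, bit6=0)
  nb ..#.#: next=.  (t=0,i=0, bit5=0)
  nb ..#..: next=#  (t=1,i=4, bit4=1)
  nb ...##: next=#  (t=1,i=7, bit3=1)
  nb ...#.: next=.  (t=3,i=9, bit2=0)
  nb ....#: next=.  (t=3,i=8, bit1=0)
  nb .....: next=.  (t=3,i=6, bit0=0)
  bits 01010111010011011001010110011000 = 1464702360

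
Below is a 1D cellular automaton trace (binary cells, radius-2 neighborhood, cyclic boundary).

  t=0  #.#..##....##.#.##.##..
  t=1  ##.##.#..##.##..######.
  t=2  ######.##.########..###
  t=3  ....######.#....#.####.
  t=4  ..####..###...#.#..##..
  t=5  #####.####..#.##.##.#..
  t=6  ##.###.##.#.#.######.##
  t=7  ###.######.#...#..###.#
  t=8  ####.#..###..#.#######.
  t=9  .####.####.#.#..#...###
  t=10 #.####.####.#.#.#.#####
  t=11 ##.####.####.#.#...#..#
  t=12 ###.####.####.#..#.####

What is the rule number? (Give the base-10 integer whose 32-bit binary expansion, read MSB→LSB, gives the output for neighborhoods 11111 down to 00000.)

  nb #####: next=.  (t=1,i=18, bit31=0)
  nb ####.: next=#  (t=1,i=20, bit30=1)
  nb ###.#: next=#  (t=1,i=21, bit29=1)
  nb ###..: next=.  (t=2,i=17, bit28=0)
  nb ##.##: next=#  (t=0,i=18, bit27=1)
  nb ##.#.: next=#  (t=0,i=13, bit26=1)
  nb ##..#: next=#  (t=0,i=21, bit25=1)
  nb ##...: next=.  (t=0,i=7, bit24=0)
  nb #.###: next=.  (t=2,i=10, bit23=0)
  nb #.##.: next=#  (t=0,i=16, bit22=1)
  nb #.#.#: next=.  (t=0,i=14, bit21=0)
  nb #.#..: next=.  (t=0,i=2, bit20=0)
  nb #..##: next=#  (t=0,i=4, bit19=1)
  nb #..#.: next=.  (t=0,i=22, bit18=0)
  nb #...#: next=#  (t=4,i=12, bit17=1)
  nb #....: next=.  (t=0,i=8, bit16=0)
  nb .####: next=#  (t=1,i=17, bit15=1)
  nb .###.: next=#  (t=4,i=9, bit14=1)
  nb .##.#: next=#  (t=0,i=12, bit13=1)
  nb .##..: next=#  (t=0,i=6, bit12=1)
  nb .#.##: next=.  (t=0,i=15, bit11=0)
  nb .#.#.: next=#  (t=0,i=1, bit10=1)
  nb .#..#: next=#  (t=0,i=3, bit9=1)
  nb .#...: next=.  (t=3,i=12, bit8=0)
  nb ..###: next=#  (t=1,i=16, bit7=1)
  nb ..##.: next=.  (t=0,i=5, bit6=0)
  nb ..#.#: next=#  (t=0,i=0, bit5=1)
  nb ..#..: next=#  (t=7,i=15, bit4=1)
  nb ...##: next=#  (t=0,i=10, bit3=1)
  nb ...#.: next=.  (t=3,i=15, bit2=0)
  nb ....#: next=#  (t=0,i=9, bit1=1)
  nb .....: next=.  (t=3,i=1, bit0=0)
  bits 01101110010010101111011010111010 = 1850406586

1850406586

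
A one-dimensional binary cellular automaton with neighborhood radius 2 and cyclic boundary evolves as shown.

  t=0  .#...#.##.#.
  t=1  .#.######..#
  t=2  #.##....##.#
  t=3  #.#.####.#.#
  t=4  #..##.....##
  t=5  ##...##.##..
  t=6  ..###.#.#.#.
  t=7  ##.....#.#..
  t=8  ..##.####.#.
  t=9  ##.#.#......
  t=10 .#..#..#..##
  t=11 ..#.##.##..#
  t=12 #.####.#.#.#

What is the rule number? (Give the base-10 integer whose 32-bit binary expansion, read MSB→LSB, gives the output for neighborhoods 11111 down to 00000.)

331558462

  #####|.  b31=0 t=1,i=5
  ####.|.  b30=0 t=1,i=7
  ###.#|.  b29=0 t=3,i=7
  ###..|#  b28=1 t=1,i=8
  ##.##|.  b27=0 t=2,i=1
  ##.#.|.  b26=0 t=0,i=9
  ##..#|#  b25=1 t=1,i=9
  ##...|#  b24=1 t=2,i=4
  #.###|#  b23=1 t=1,i=3
  #.##.|#  b22=1 t=0,i=7
  #.#.#|.  b21=0 t=1,i=1
  #.#..|.  b20=0 t=0,i=10
  #..##|.  b19=0 t=4,i=2
  #..#.|.  b18=0 t=0,i=0
  #...#|#  b17=1 t=0,i=3
  #....|#  b16=1 t=2,i=5
  .####|.  b15=0 t=1,i=4
  .###.|.  b14=0 t=4,i=11
  .##.#|#  b13=1 t=0,i=8
  .##..|.  b12=0 t=2,i=3
  .#.##|#  b11=1 t=0,i=6
  .#.#.|#  b10=1 t=1,i=0
  .#..#|#  b9=1 t=0,i=11
  .#...|.  b8=0 t=0,i=2
  ..###|.  b7=0 t=4,i=10
  ..##.|.  b6=0 t=2,i=8
  ..#.#|#  b5=1 t=0,i=5
  ..#..|#  b4=1 t=0,i=1
  ...##|#  b3=1 t=2,i=7
  ...#.|#  b2=1 t=0,i=4
  ....#|#  b1=1 t=2,i=6
  .....|.  b0=0 t=4,i=7
  bits 00010011110000110010111000111110 = 331558462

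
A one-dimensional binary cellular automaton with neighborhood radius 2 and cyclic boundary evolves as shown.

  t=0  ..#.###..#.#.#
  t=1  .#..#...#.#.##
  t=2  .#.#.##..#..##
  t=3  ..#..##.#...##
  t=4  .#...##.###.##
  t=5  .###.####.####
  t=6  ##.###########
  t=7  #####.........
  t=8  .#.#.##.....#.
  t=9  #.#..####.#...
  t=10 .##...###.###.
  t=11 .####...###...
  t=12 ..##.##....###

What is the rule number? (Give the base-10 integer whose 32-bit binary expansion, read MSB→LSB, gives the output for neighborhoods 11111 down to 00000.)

1775744322

  [31] ##### => .  t=6,i=5
  [30] ####. => #  t=5,i=7
  [29] ###.# => #  t=4,i=10
  [28] ###.. => .  t=0,i=6
  [27] ##.## => #  t=4,i=7
  [26] ##.#. => .  t=1,i=0
  [25] ##..# => .  t=0,i=7
  [24] ##... => #  t=7,i=5
  [23] #.### => #  t=0,i=4
  [22] #.##. => #  t=1,i=12
  [21] #.#.# => .  t=0,i=11
  [20] #.#.. => #  t=0,i=13
  [19] #..## => .  t=2,i=11
  [18] #..#. => #  t=0,i=1
  [17] #...# => #  t=1,i=6
  [16] #.... => #  t=7,i=6
  [15] .#### => #  t=5,i=6
  [14] .###. => .  t=0,i=5
  [13] .##.# => #  t=1,i=13
  [12] .##.. => #  t=2,i=6
  [11] .#.## => .  t=0,i=3
  [10] .#.#. => #  t=0,i=10
  [9] .#..# => .  t=0,i=0
  [8] .#... => #  t=1,i=5
  [7] ..### => .  t=7,i=0
  [6] ..##. => #  t=2,i=12
  [5] ..#.# => .  t=0,i=2
  [4] ..#.. => .  t=1,i=4
  [3] ...## => .  t=3,i=11
  [2] ...#. => .  t=1,i=7
  [1] ....# => #  t=7,i=12
  [0] ..... => .  t=7,i=7
  bits 01101001110101111011010101000010 = 1775744322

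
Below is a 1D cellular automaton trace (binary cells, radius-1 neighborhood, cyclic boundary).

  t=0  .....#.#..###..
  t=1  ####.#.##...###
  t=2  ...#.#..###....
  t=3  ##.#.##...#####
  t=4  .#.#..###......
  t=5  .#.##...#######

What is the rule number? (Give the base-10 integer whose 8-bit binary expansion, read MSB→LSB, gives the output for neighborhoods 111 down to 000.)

85

  nb ###: next=.  (t=0,i=11, bit7=0)
  nb ##.: next=#  (t=0,i=12, bit6=1)
  nb #.#: next=.  (t=0,i=6, bit5=0)
  nb #..: next=#  (t=0,i=8, bit4=1)
  nb .##: next=.  (t=0,i=10, bit3=0)
  nb .#.: next=#  (t=0,i=5, bit2=1)
  nb ..#: next=.  (t=0,i=4, bit1=0)
  nb ...: next=#  (t=0,i=0, bit0=1)
  bits 01010101 = 85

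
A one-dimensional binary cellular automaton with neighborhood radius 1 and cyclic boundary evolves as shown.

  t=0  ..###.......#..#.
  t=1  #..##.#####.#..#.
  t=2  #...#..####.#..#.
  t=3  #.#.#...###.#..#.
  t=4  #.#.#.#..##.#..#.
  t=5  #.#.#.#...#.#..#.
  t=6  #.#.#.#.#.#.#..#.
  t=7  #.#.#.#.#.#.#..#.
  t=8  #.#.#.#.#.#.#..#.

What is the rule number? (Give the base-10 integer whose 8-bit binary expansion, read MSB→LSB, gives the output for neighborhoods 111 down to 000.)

  ### -> #   bit 7 = 1  t=0,i=3
  ##. -> #   bit 6 = 1  t=0,i=4
  #.# -> .   bit 5 = 0  t=1,i=5
  #.. -> .   bit 4 = 0  t=0,i=5
  .## -> .   bit 3 = 0  t=0,i=2
  .#. -> #   bit 2 = 1  t=0,i=12
  ..# -> .   bit 1 = 0  t=0,i=1
  ... -> #   bit 0 = 1  t=0,i=0
  bits 11000101 = 197

197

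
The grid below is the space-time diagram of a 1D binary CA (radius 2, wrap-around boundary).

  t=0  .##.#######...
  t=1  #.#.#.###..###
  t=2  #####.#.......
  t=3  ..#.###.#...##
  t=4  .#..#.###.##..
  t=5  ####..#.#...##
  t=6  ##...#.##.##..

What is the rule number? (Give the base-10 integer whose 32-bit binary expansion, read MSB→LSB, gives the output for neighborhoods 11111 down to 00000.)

  #####|#  b31=1 t=0,i=6
  ####.|.  b30=0 t=0,i=9
  ###.#|#  b29=1 t=1,i=0
  ###..|.  b28=0 t=0,i=10
  ##.##|.  b27=0 t=0,i=3
  ##.#.|#  b26=1 t=1,i=1
  ##..#|.  b25=0 t=1,i=9
  ##...|#  b24=1 t=0,i=11
  #.###|#  b23=1 t=0,i=4
  #.##.|.  b22=0 t=4,i=10
  #.#.#|#  b21=1 t=1,i=2
  #.#..|#  b20=1 t=2,i=6
  #..##|.  b19=0 t=1,i=10
  #..#.|#  b18=1 t=3,i=1
  #...#|#  b17=1 t=3,i=10
  #....|#  b16=1 t=0,i=12
  .####|.  b15=0 t=0,i=5
  .###.|.  b14=0 t=1,i=7
  .##.#|#  b13=1 t=0,i=2
  .##..|.  b12=0 t=3,i=13
  .#.##|.  b11=0 t=1,i=5
  .#.#.|#  b10=1 t=1,i=3
  .#..#|#  b9=1 t=4,i=2
  .#...|.  b8=0 t=2,i=7
  ..###|.  b7=0 t=1,i=11
  ..##.|.  b6=0 t=0,i=1
  ..#.#|.  b5=0 t=3,i=2
  ..#..|#  b4=1 t=4,i=1
  ...##|#  b3=1 t=0,i=0
  ...#.|#  b2=1 t=4,i=0
  ....#|#  b1=1 t=0,i=13
  .....|.  b0=0 t=2,i=9
  bits 10100101101101110010011000011110 = 2780243486

2780243486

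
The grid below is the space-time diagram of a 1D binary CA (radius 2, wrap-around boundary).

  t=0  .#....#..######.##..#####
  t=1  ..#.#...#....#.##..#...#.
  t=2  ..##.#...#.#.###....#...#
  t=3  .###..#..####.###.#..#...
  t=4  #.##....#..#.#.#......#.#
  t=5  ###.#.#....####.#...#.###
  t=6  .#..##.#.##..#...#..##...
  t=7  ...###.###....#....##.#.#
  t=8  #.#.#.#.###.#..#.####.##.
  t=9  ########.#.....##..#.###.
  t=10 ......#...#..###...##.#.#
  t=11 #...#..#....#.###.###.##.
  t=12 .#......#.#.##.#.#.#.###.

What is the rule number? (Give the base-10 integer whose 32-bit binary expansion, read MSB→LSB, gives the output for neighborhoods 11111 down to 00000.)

1500015978

  ##### -> .   bit 31 = 0  t=0,i=11
  ####. -> #   bit 30 = 1  t=0,i=13
  ###.# -> .   bit 29 = 0  t=0,i=14
  ###.. -> #   bit 28 = 1  t=2,i=15
  ##.## -> #   bit 27 = 1  t=0,i=15
  ##.#. -> .   bit 26 = 0  t=0,i=0
  ##..# -> .   bit 25 = 0  t=0,i=18
  ##... -> #   bit 24 = 1  t=2,i=16
  #.### -> .   bit 23 = 0  t=2,i=13
  #.##. -> #   bit 22 = 1  t=0,i=16
  #.#.# -> #   bit 21 = 1  t=2,i=11
  #.#.. -> .   bit 20 = 0  t=0,i=1
  #..## -> #   bit 19 = 1  t=0,i=8
  #..#. -> .   bit 18 = 0  t=1,i=18
  #...# -> .   bit 17 = 0  t=1,i=0
  #.... -> .   bit 16 = 0  t=0,i=3
  .#### -> .   bit 15 = 0  t=0,i=10
  .###. -> #   bit 14 = 1  t=2,i=14
  .##.# -> #   bit 13 = 1  t=2,i=3
  .##.. -> .   bit 12 = 0  t=0,i=17
  .#.## -> #   bit 11 = 1  t=1,i=14
  .#.#. -> #   bit 10 = 1  t=1,i=3
  .#..# -> .   bit 9 = 0  t=0,i=7
  .#... -> #   bit 8 = 1  t=0,i=2
  ..### -> .   bit 7 = 0  t=0,i=9
  ..##. -> #   bit 6 = 1  t=2,i=2
  ..#.# -> #   bit 5 = 1  t=1,i=2
  ..#.. -> .   bit 4 = 0  t=0,i=6
  ...## -> #   bit 3 = 1  t=3,i=0
  ...#. -> .   bit 2 = 0  t=0,i=5
  ....# -> #   bit 1 = 1  t=0,i=4
  ..... -> .   bit 0 = 0  t=4,i=18
  bits 01011001011010000110110101101010 = 1500015978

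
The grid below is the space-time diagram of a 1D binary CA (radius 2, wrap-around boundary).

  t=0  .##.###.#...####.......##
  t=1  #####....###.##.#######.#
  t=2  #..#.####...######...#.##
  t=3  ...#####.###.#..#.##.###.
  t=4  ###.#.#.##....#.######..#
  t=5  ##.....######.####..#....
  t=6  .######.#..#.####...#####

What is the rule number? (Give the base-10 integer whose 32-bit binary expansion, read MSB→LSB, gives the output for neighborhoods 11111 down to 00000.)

1237564219

  ##### -> .   bit 31 = 0  t=1,i=1
  ####. -> #   bit 30 = 1  t=0,i=14
  ###.# -> .   bit 29 = 0  t=0,i=6
  ###.. -> .   bit 28 = 0  t=0,i=15
  ##.## -> #   bit 27 = 1  t=0,i=0
  ##.#. -> .   bit 26 = 0  t=0,i=7
  ##..# -> .   bit 25 = 0  t=2,i=1
  ##... -> #   bit 24 = 1  t=0,i=16
  #.### -> #   bit 23 = 1  t=0,i=4
  #.##. -> #   bit 22 = 1  t=0,i=1
  #.#.# -> .   bit 21 = 0  t=4,i=4
  #.#.. -> .   bit 20 = 0  t=0,i=8
  #..## -> .   bit 19 = 0  t=4,i=23
  #..#. -> .   bit 18 = 0  t=2,i=2
  #...# -> #   bit 17 = 1  t=0,i=10
  #.... -> #   bit 16 = 1  t=0,i=17
  .#### -> #   bit 15 = 1  t=0,i=13
  .###. -> .   bit 14 = 0  t=0,i=5
  .##.# -> #   bit 13 = 1  t=0,i=2
  .##.. -> #   bit 12 = 1  t=4,i=9
  .#.## -> #   bit 11 = 1  t=2,i=4
  .#.#. -> .   bit 10 = 0  t=4,i=5
  .#..# -> #   bit 9 = 1  t=3,i=14
  .#... -> #   bit 8 = 1  t=0,i=9
  ..### -> .   bit 7 = 0  t=0,i=12
  ..##. -> .   bit 6 = 0  t=0,i=23
  ..#.# -> #   bit 5 = 1  t=2,i=3
  ..#.. -> #   bit 4 = 1  t=5,i=20
  ...## -> #   bit 3 = 1  t=0,i=11
  ...#. -> .   bit 2 = 0  t=2,i=20
  ....# -> #   bit 1 = 1  t=0,i=21
  ..... -> #   bit 0 = 1  t=0,i=18
  bits 01001001110000111011101100111011 = 1237564219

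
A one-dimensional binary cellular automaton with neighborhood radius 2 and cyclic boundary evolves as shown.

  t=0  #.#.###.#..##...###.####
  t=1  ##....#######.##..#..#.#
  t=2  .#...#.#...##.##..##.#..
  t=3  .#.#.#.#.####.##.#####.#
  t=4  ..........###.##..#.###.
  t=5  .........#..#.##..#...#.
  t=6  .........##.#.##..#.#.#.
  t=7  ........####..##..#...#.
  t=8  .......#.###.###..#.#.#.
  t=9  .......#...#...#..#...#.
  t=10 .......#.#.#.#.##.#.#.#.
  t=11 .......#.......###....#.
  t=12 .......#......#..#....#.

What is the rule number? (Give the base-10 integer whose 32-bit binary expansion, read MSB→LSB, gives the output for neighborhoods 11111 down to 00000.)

1952100984

  #####|.  b31=0 t=0,i=22
  ####.|#  b30=1 t=0,i=23
  ###.#|#  b29=1 t=0,i=0
  ###..|#  b28=1 t=1,i=1
  ##.##|.  b27=0 t=0,i=19
  ##.#.|#  b26=1 t=0,i=1
  ##..#|.  b25=0 t=1,i=16
  ##...|.  b24=0 t=0,i=13
  #.###|.  b23=0 t=0,i=4
  #.##.|#  b22=1 t=1,i=14
  #.#.#|.  b21=0 t=0,i=2
  #.#..|#  b20=1 t=0,i=8
  #..##|#  b19=1 t=0,i=10
  #..#.|.  b18=0 t=1,i=17
  #...#|#  b17=1 t=0,i=14
  #....|.  b16=0 t=1,i=3
  .####|#  b15=1 t=0,i=21
  .###.|.  b14=0 t=0,i=5
  .##.#|#  b13=1 t=2,i=12
  .##..|#  b12=1 t=0,i=12
  .#.##|.  b11=0 t=0,i=3
  .#.#.|.  b10=0 t=2,i=6
  .#..#|#  b9=1 t=0,i=9
  .#...|.  b8=0 t=2,i=2
  ..###|.  b7=0 t=0,i=16
  ..##.|#  b6=1 t=0,i=11
  ..#.#|#  b5=1 t=1,i=21
  ..#..|#  b4=1 t=1,i=18
  ...##|#  b3=1 t=0,i=15
  ...#.|.  b2=0 t=2,i=0
  ....#|.  b1=0 t=1,i=4
  .....|.  b0=0 t=4,i=1
  bits 01110100010110101011001001111000 = 1952100984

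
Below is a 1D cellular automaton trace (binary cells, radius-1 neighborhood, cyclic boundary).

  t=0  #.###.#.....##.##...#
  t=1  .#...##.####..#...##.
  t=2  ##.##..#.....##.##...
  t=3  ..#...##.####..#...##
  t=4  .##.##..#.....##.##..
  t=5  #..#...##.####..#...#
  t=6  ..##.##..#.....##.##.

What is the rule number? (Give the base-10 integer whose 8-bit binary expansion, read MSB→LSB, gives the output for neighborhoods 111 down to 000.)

  ###|.  b7=0 t=0,i=3
  ##.|.  b6=0 t=0,i=0
  #.#|#  b5=1 t=0,i=1
  #..|.  b4=0 t=0,i=7
  .##|.  b3=0 t=0,i=2
  .#.|#  b2=1 t=0,i=6
  ..#|#  b1=1 t=0,i=11
  ...|#  b0=1 t=0,i=8
  bits 00100111 = 39

39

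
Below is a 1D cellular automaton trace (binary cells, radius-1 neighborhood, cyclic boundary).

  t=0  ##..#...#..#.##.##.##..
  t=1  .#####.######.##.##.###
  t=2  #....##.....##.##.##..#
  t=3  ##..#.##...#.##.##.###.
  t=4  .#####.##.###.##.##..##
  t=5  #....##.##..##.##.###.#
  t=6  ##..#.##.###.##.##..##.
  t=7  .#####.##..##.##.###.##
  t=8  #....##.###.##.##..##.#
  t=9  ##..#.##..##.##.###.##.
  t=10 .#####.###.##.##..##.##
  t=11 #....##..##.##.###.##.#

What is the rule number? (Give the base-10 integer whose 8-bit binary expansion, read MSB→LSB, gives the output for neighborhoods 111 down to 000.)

118

  ###|.  b7=0 t=1,i=2
  ##.|#  b6=1 t=0,i=1
  #.#|#  b5=1 t=0,i=12
  #..|#  b4=1 t=0,i=2
  .##|.  b3=0 t=0,i=0
  .#.|#  b2=1 t=0,i=4
  ..#|#  b1=1 t=0,i=3
  ...|.  b0=0 t=0,i=6
  bits 01110110 = 118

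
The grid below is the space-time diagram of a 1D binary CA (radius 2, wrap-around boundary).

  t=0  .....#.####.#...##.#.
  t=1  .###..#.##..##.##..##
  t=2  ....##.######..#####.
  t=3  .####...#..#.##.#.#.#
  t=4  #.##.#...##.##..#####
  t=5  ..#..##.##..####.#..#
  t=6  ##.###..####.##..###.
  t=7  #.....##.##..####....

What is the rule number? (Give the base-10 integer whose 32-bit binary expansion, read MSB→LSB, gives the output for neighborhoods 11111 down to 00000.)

  ##### -> .   bit 31 = 0  t=2,i=9
  ####. -> #   bit 30 = 1  t=0,i=9
  ###.# -> .   bit 29 = 0  t=0,i=10
  ###.. -> .   bit 28 = 0  t=1,i=3
  ##.## -> .   bit 27 = 0  t=1,i=0
  ##.#. -> .   bit 26 = 0  t=0,i=11
  ##..# -> #   bit 25 = 1  t=1,i=4
  ##... -> #   bit 24 = 1  t=2,i=20
  #.### -> .   bit 23 = 0  t=0,i=7
  #.##. -> #   bit 22 = 1  t=1,i=8
  #.#.# -> #   bit 21 = 1  t=3,i=16
  #.#.. -> #   bit 20 = 1  t=0,i=12
  #..## -> #   bit 19 = 1  t=1,i=11
  #..#. -> #   bit 18 = 1  t=1,i=5
  #...# -> .   bit 17 = 0  t=0,i=14
  #.... -> .   bit 16 = 0  t=0,i=0
  .#### -> #   bit 15 = 1  t=0,i=8
  .###. -> .   bit 14 = 0  t=1,i=2
  .##.# -> .   bit 13 = 0  t=0,i=17
  .##.. -> #   bit 12 = 1  t=1,i=9
  .#.## -> #   bit 11 = 1  t=0,i=6
  .#.#. -> #   bit 10 = 1  t=3,i=17
  .#..# -> #   bit 9 = 1  t=3,i=9
  .#... -> #   bit 8 = 1  t=0,i=13
  ..### -> .   bit 7 = 0  t=2,i=15
  ..##. -> #   bit 6 = 1  t=0,i=16
  ..#.# -> .   bit 5 = 0  t=0,i=5
  ..#.. -> .   bit 4 = 0  t=3,i=8
  ...## -> #   bit 3 = 1  t=0,i=15
  ...#. -> .   bit 2 = 0  t=0,i=4
  ....# -> #   bit 1 = 1  t=0,i=3
  ..... -> #   bit 0 = 1  t=0,i=1
  bits 01000011011111001001111101001011 = 1132240715

1132240715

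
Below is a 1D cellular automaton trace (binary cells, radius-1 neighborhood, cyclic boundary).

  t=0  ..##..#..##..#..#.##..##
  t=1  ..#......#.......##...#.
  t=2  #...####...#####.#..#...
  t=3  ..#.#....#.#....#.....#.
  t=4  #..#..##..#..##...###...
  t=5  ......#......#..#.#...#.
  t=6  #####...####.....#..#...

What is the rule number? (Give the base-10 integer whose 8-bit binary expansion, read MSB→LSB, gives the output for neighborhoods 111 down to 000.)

41

  ###|.  b7=0 t=2,i=5
  ##.|.  b6=0 t=0,i=3
  #.#|#  b5=1 t=0,i=17
  #..|.  b4=0 t=0,i=0
  .##|#  b3=1 t=0,i=2
  .#.|.  b2=0 t=0,i=6
  ..#|.  b1=0 t=0,i=1
  ...|#  b0=1 t=1,i=0
  bits 00101001 = 41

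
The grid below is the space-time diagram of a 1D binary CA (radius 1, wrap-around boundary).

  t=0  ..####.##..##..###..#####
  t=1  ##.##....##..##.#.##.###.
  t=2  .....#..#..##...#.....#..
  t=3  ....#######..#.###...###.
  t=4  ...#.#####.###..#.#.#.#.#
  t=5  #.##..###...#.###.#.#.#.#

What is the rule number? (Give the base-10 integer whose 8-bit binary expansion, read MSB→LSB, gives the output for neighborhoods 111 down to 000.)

  nb ###: next=#  (t=0,i=3, bit7=1)
  nb ##.: next=.  (t=0,i=5, bit6=0)
  nb #.#: next=.  (t=0,i=6, bit5=0)
  nb #..: next=#  (t=0,i=0, bit4=1)
  nb .##: next=.  (t=0,i=2, bit3=0)
  nb .#.: next=#  (t=1,i=16, bit2=1)
  nb ..#: next=#  (t=0,i=1, bit1=1)
  nb ...: next=.  (t=1,i=6, bit0=0)
  bits 10010110 = 150

150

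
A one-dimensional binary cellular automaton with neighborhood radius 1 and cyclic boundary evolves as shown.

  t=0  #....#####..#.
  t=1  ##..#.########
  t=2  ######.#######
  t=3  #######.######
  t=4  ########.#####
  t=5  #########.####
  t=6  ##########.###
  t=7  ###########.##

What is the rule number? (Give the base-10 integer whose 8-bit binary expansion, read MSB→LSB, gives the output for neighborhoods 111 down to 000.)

246

  ###|#  b7=1 t=0,i=6
  ##.|#  b6=1 t=0,i=9
  #.#|#  b5=1 t=0,i=13
  #..|#  b4=1 t=0,i=1
  .##|.  b3=0 t=0,i=5
  .#.|#  b2=1 t=0,i=0
  ..#|#  b1=1 t=0,i=4
  ...|.  b0=0 t=0,i=2
  bits 11110110 = 246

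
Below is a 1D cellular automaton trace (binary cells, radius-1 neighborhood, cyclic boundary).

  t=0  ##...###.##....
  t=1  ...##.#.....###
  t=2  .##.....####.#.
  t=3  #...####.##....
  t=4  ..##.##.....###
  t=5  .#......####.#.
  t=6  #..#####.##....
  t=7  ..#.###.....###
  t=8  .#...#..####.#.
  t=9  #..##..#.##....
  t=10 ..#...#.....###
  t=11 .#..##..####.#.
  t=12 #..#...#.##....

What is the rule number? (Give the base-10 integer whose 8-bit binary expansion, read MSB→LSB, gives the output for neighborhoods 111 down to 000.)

  ###|#  b7=1 t=0,i=6
  ##.|.  b6=0 t=0,i=1
  #.#|.  b5=0 t=0,i=8
  #..|.  b4=0 t=0,i=2
  .##|.  b3=0 t=0,i=0
  .#.|.  b2=0 t=1,i=6
  ..#|#  b1=1 t=0,i=4
  ...|#  b0=1 t=0,i=3
  bits 10000011 = 131

131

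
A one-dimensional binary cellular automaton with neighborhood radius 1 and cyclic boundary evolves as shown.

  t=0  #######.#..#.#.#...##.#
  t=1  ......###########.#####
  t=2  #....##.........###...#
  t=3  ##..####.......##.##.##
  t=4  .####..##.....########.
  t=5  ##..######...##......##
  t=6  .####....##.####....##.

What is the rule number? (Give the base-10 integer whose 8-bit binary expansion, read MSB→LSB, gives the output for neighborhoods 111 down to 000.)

126

  ###|.  b7=0 t=0,i=0
  ##.|#  b6=1 t=0,i=6
  #.#|#  b5=1 t=0,i=7
  #..|#  b4=1 t=0,i=9
  .##|#  b3=1 t=0,i=19
  .#.|#  b2=1 t=0,i=8
  ..#|#  b1=1 t=0,i=10
  ...|.  b0=0 t=0,i=17
  bits 01111110 = 126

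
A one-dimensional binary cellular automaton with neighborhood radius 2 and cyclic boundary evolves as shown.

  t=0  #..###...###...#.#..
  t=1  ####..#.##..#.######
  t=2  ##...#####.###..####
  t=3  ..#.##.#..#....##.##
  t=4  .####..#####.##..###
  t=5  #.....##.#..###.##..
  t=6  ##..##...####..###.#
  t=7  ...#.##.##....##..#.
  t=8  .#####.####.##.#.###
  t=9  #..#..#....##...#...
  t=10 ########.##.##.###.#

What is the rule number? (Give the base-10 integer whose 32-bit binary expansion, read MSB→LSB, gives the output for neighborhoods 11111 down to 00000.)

2304516030

  [31] ##### => #  t=1,i=0
  [30] ####. => .  t=1,i=2
  [29] ###.# => .  t=2,i=9
  [28] ###.. => .  t=0,i=5
  [27] ##.## => #  t=2,i=10
  [26] ##.#. => .  t=3,i=6
  [25] ##..# => .  t=1,i=4
  [24] ##... => #  t=0,i=6
  [23] #.### => .  t=1,i=14
  [22] #.##. => #  t=1,i=8
  [21] #.#.# => .  t=8,i=15
  [20] #.#.. => #  t=0,i=17
  [19] #..## => #  t=0,i=2
  [18] #..#. => #  t=0,i=19
  [17] #...# => .  t=0,i=7
  [16] #.... => .  t=3,i=12
  [15] .#### => .  t=1,i=15
  [14] .###. => .  t=0,i=4
  [13] .##.# => .  t=3,i=5
  [12] .##.. => #  t=1,i=9
  [11] .#.## => #  t=1,i=7
  [10] .#.#. => #  t=0,i=16
  [9] .#..# => #  t=0,i=1
  [8] .#... => #  t=3,i=11
  [7] ..### => #  t=0,i=3
  [6] ..##. => .  t=3,i=15
  [5] ..#.# => #  t=0,i=15
  [4] ..#.. => #  t=0,i=0
  [3] ...## => #  t=0,i=8
  [2] ...#. => #  t=0,i=14
  [1] ....# => #  t=3,i=13
  [0] ..... => .  t=5,i=3
  bits 10001001010111000001111110111110 = 2304516030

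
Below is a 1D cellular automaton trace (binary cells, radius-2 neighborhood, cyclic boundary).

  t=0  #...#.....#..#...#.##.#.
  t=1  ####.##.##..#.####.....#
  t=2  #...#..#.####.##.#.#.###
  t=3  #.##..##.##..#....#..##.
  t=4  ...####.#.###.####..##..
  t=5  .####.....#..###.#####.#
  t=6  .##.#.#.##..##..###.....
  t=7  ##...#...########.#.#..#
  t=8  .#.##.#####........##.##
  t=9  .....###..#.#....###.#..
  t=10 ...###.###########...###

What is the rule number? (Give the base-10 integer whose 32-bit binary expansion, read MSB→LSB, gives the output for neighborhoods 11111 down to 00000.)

  nb #####: next=.  (t=1,i=1, bit31=0)
  nb ####.: next=.  (t=1,i=2, bit30=0)
  nb ###.#: next=.  (t=1,i=3, bit29=0)
  nb ###..: next=#  (t=1,i=17, bit28=1)
  nb ##.##: next=#  (t=1,i=4, bit27=1)
  nb ##.#.: next=.  (t=0,i=21, bit26=0)
  nb ##..#: next=#  (t=1,i=10, bit25=1)
  nb ##...: next=.  (t=1,i=18, bit24=0)
  nb #.###: next=#  (t=1,i=14, bit23=1)
  nb #.##.: next=.  (t=0,i=19, bit22=0)
  nb #.#.#: next=.  (t=0,i=22, bit21=0)
  nb #.#..: next=#  (t=0,i=0, bit20=1)
  nb #..##: next=#  (t=3,i=5, bit19=1)
  nb #..#.: next=#  (t=0,i=12, bit18=1)
  nb #...#: next=#  (t=0,i=2, bit17=1)
  nb #....: next=#  (t=0,i=6, bit16=1)
  nb .####: next=#  (t=1,i=0, bit15=1)
  nb .###.: next=.  (t=4,i=11, bit14=0)
  nb .##.#: next=.  (t=0,i=20, bit13=0)
  nb .##..: next=#  (t=1,i=9, bit12=1)
  nb .#.##: next=.  (t=0,i=18, bit11=0)
  nb .#.#.: next=#  (t=0,i=23, bit10=1)
  nb .#..#: next=.  (t=0,i=11, bit9=0)
  nb .#...: next=#  (t=0,i=1, bit8=1)
  nb ..###: next=#  (t=1,i=23, bit7=1)
  nb ..##.: next=#  (t=3,i=6, bit6=1)
  nb ..#.#: next=#  (t=0,i=17, bit5=1)
  nb ..#..: next=.  (t=0,i=4, bit4=0)
  nb ...##: next=#  (t=1,i=22, bit3=1)
  nb ...#.: next=#  (t=0,i=3, bit2=1)
  nb ....#: next=#  (t=0,i=8, bit1=1)
  nb .....: next=.  (t=0,i=7, bit0=0)
  bits 00011010100111111001010111101110 = 446666222

446666222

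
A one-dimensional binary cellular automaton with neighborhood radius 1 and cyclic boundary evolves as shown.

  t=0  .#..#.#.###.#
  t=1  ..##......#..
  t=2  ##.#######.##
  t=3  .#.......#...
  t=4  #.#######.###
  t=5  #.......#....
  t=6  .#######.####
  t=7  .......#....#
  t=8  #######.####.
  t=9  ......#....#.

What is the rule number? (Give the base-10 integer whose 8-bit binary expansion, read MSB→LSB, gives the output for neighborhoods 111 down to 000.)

83

  ### -> .   bit 7 = 0  t=0,i=9
  ##. -> #   bit 6 = 1  t=0,i=10
  #.# -> .   bit 5 = 0  t=0,i=0
  #.. -> #   bit 4 = 1  t=0,i=2
  .## -> .   bit 3 = 0  t=0,i=8
  .#. -> .   bit 2 = 0  t=0,i=1
  ..# -> #   bit 1 = 1  t=0,i=3
  ... -> #   bit 0 = 1  t=1,i=0
  bits 01010011 = 83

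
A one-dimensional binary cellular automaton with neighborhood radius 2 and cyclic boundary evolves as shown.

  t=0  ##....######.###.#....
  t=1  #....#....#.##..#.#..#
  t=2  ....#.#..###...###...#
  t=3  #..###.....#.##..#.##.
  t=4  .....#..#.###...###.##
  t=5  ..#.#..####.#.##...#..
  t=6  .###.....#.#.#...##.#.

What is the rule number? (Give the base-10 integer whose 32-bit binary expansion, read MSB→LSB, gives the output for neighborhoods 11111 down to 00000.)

  nb #####: next=.  (t=0,i=8, bit31=0)
  nb ####.: next=#  (t=0,i=10, bit30=1)
  nb ###.#: next=.  (t=0,i=11, bit29=0)
  nb ###..: next=#  (t=2,i=11, bit28=1)
  nb ##.##: next=#  (t=0,i=12, bit27=1)
  nb ##.#.: next=#  (t=0,i=16, bit26=1)
  nb ##..#: next=.  (t=1,i=14, bit25=0)
  nb ##...: next=.  (t=0,i=2, bit24=0)
  nb #.###: next=#  (t=0,i=13, bit23=1)
  nb #.##.: next=.  (t=1,i=12, bit22=0)
  nb #.#.#: next=.  (t=5,i=12, bit21=0)
  nb #.#..: next=.  (t=0,i=17, bit20=0)
  nb #..##: next=.  (t=1,i=20, bit19=0)
  nb #..#.: next=#  (t=1,i=15, bit18=1)
  nb #...#: next=#  (t=2,i=13, bit17=1)
  nb #....: next=.  (t=0,i=3, bit16=0)
  nb .####: next=.  (t=0,i=7, bit15=0)
  nb .###.: next=.  (t=0,i=14, bit14=0)
  nb .##.#: next=#  (t=3,i=20, bit13=1)
  nb .##..: next=.  (t=0,i=1, bit12=0)
  nb .#.##: next=#  (t=1,i=11, bit11=1)
  nb .#.#.: next=#  (t=1,i=17, bit10=1)
  nb .#..#: next=.  (t=1,i=19, bit9=0)
  nb .#...: next=#  (t=0,i=18, bit8=1)
  nb ..###: next=.  (t=0,i=6, bit7=0)
  nb ..##.: next=#  (t=0,i=0, bit6=1)
  nb ..#.#: next=#  (t=1,i=10, bit5=1)
  nb ..#..: next=.  (t=1,i=5, bit4=0)
  nb ...##: next=#  (t=0,i=5, bit3=1)
  nb ...#.: next=#  (t=1,i=4, bit2=1)
  nb ....#: next=.  (t=0,i=4, bit1=0)
  nb .....: next=#  (t=3,i=8, bit0=1)
  bits 01011100100001100010110101101101 = 1552297325

1552297325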